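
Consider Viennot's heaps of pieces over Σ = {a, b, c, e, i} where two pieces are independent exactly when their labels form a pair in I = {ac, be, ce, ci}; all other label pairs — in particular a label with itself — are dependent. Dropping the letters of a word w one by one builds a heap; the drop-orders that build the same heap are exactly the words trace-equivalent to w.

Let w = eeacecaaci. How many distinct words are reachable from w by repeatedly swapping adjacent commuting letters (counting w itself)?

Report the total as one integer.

120

0(e) covers ∅
1(e) covers 0:e
2(a) covers 1:e
3(c) covers ∅
4(e) covers 2:a
5(c) covers 3:c
6(a) covers 4:e
7(a) covers 6:a
8(c) covers 5:c
9(i) covers 7:a
floor of heap: 0:e, 3:c
completions by unplaced set U, small U first (add the entries for U minus each lowest piece of U):
  |U|=1: {8}:1  {9}:1
  |U|=2: {5,8}:1  {7,9}:1  {8,9}:2
  |U|=3: {3,5,8}:1  {5,8,9}:3  {6,7,9}:1  {7,8,9}:3
  |U|=4: {3,5,8,9}:4  {4,6,7,9}:1  {5,7,8,9}:6  {6,7,8,9}:4
  |U|=5: {2,4,6,7,9}:1  {3,5,7,8,9}:10  {4,6,7,8,9}:5  {5,6,7,8,9}:10
  |U|=6: {1,2,4,6,7,9}:1  {2,4,6,7,8,9}:6  {3,5,6,7,8,9}:20  {4,5,6,7,8,9}:15
  |U|=7: {0,1,2,4,6,7,9}:1  {1,2,4,6,7,8,9}:7  {2,4,5,6,7,8,9}:21  {3,4,5,6,7,8,9}:35
  |U|=8: {0,1,2,4,6,7,8,9}:8  {1,2,4,5,6,7,8,9}:28  {2,3,4,5,6,7,8,9}:56
  start at 0(e): 84
  start at 3(c): 36
sum over floor = 120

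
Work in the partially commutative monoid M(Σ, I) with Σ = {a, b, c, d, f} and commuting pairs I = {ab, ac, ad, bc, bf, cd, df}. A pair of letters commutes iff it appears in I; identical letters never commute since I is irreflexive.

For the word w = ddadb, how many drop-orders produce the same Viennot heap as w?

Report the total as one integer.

0(d) covers ∅
1(d) covers 0:d
2(a) covers ∅
3(d) covers 1:d
4(b) covers 3:d
floor of heap: 0:d, 2:a
completions by unplaced set U, small U first (add the entries for U minus each lowest piece of U):
  |U|=1: {2}:1  {4}:1
  |U|=2: {2,4}:2  {3,4}:1
  |U|=3: {1,3,4}:1  {2,3,4}:3
  start at 0(d): 4
  start at 2(a): 1
sum over floor = 5

5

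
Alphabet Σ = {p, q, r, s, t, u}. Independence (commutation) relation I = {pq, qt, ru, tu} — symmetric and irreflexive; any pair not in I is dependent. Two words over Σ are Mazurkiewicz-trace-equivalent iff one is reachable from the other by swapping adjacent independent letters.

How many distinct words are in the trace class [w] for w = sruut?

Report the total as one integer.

piece 0:s — minimal
piece 1:r rests on {0:s}
piece 2:u rests on {0:s}
piece 3:u rests on {2:u}
piece 4:t rests on {1:r}
minimal pieces: {0:s}
ways to finish when only these pieces remain (= sum over removing one remaining piece with nothing left below it):
  1 left: {3}→1  {4}→1
  2 left: {1,4}→1  {2,3}→1  {3,4}→2
  3 left: {1,3,4}→3  {2,3,4}→3
  placing 0:s first → 6 extensions

6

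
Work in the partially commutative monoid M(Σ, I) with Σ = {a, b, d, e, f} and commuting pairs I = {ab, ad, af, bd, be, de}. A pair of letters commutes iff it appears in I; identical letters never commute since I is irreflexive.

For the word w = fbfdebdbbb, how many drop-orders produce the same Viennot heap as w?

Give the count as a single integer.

105

piece 0:f — minimal
piece 1:b rests on {0:f}
piece 2:f rests on {1:b}
piece 3:d rests on {2:f}
piece 4:e rests on {2:f}
piece 5:b rests on {2:f}
piece 6:d rests on {3:d}
piece 7:b rests on {5:b}
piece 8:b rests on {7:b}
piece 9:b rests on {8:b}
minimal pieces: {0:f}
ways to finish when only these pieces remain (= sum over removing one remaining piece with nothing left below it):
  1 left: {4}→1  {6}→1  {9}→1
  2 left: {3,6}→1  {4,6}→2  {4,9}→2  {6,9}→2  {8,9}→1
  3 left: {3,4,6}→3  {3,6,9}→3  {4,6,9}→6  {4,8,9}→3  {6,8,9}→3  {7,8,9}→1
  4 left: {3,4,6,9}→12  {3,6,8,9}→6  {4,6,8,9}→12  {4,7,8,9}→4  {5,7,8,9}→1  {6,7,8,9}→4
  5 left: {3,4,6,8,9}→30  {3,6,7,8,9}→10  {4,5,7,8,9}→5  {4,6,7,8,9}→20  {5,6,7,8,9}→5
  6 left: {3,4,6,7,8,9}→60  {3,5,6,7,8,9}→15  {4,5,6,7,8,9}→30
  7 left: {3,4,5,6,7,8,9}→105
  8 left: {2,3,4,5,6,7,8,9}→105
  placing 0:f first → 105 extensions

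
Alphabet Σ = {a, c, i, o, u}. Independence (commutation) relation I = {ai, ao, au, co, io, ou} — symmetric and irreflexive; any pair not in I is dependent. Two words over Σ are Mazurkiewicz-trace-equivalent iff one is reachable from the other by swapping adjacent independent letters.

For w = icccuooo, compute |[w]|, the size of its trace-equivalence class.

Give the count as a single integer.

drop 0:i onto floor
drop 1:c onto {0:i}
drop 2:c onto {1:c}
drop 3:c onto {2:c}
drop 4:u onto {3:c}
drop 5:o onto floor
drop 6:o onto {5:o}
drop 7:o onto {6:o}
ground layer = {0:i, 5:o}
drop-orders for the pieces not yet dropped (sum over which currently-grounded one goes next):
  1 to go: {4} 1  {7} 1
  2 to go: {3,4} 1  {4,7} 2  {6,7} 1
  3 to go: {2,3,4} 1  {3,4,7} 3  {4,6,7} 3  {5,6,7} 1
  4 to go: {1,2,3,4} 1  {2,3,4,7} 4  {3,4,6,7} 6  {4,5,6,7} 4
  5 to go: {0,1,2,3,4} 1  {1,2,3,4,7} 5  {2,3,4,6,7} 10  {3,4,5,6,7} 10
  6 to go: {0,1,2,3,4,7} 6  {1,2,3,4,6,7} 15  {2,3,4,5,6,7} 20
  if 0:i drops first: 35 orders
  if 5:o drops first: 21 orders
heap linearizations: 56

56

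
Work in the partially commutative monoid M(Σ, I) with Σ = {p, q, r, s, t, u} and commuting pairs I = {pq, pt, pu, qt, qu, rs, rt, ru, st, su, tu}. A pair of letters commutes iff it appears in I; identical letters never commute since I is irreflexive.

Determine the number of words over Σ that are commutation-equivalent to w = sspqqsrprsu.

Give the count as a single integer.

132

piece 0:s — minimal
piece 1:s rests on {0:s}
piece 2:p rests on {1:s}
piece 3:q rests on {1:s}
piece 4:q rests on {3:q}
piece 5:s rests on {2:p, 4:q}
piece 6:r rests on {2:p, 4:q}
piece 7:p rests on {5:s, 6:r}
piece 8:r rests on {7:p}
piece 9:s rests on {7:p}
piece 10:u — minimal
minimal pieces: {0:s, 10:u}
ways to finish when only these pieces remain (= sum over removing one remaining piece with nothing left below it):
  1 left: {8}→1  {9}→1  {10}→1
  2 left: {8,9}→2  {8,10}→2  {9,10}→2
  3 left: {7,8,9}→2  {8,9,10}→6
  4 left: {5,7,8,9}→2  {6,7,8,9}→2  {7,8,9,10}→8
  5 left: {5,6,7,8,9}→4  {5,7,8,9,10}→10  {6,7,8,9,10}→10
  6 left: {2,5,6,7,8,9}→4  {4,5,6,7,8,9}→4  {5,6,7,8,9,10}→24
  7 left: {2,4,5,6,7,8,9}→8  {2,5,6,7,8,9,10}→28  {3,4,5,6,7,8,9}→4  {4,5,6,7,8,9,10}→28
  8 left: {2,3,4,5,6,7,8,9}→12  {2,4,5,6,7,8,9,10}→64  {3,4,5,6,7,8,9,10}→32
  9 left: {1,2,3,4,5,6,7,8,9}→12  {2,3,4,5,6,7,8,9,10}→108
  placing 0:s first → 120 extensions
  placing 10:u first → 12 extensions
total linear extensions = 132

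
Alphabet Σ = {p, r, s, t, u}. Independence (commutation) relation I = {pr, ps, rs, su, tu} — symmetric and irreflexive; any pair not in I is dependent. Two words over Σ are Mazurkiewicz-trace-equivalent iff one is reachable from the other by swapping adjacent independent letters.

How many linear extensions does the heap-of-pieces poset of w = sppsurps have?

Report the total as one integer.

112

0(s) covers ∅
1(p) covers ∅
2(p) covers 1:p
3(s) covers 0:s
4(u) covers 2:p
5(r) covers 4:u
6(p) covers 4:u
7(s) covers 3:s
floor of heap: 0:s, 1:p
completions by unplaced set U, small U first (add the entries for U minus each lowest piece of U):
  |U|=1: {5}:1  {6}:1  {7}:1
  |U|=2: {3,7}:1  {5,6}:2  {5,7}:2  {6,7}:2
  |U|=3: {0,3,7}:1  {3,5,7}:3  {3,6,7}:3  {4,5,6}:2  {5,6,7}:6
  |U|=4: {0,3,5,7}:4  {0,3,6,7}:4  {2,4,5,6}:2  {3,5,6,7}:12  {4,5,6,7}:8
  |U|=5: {0,3,5,6,7}:20  {1,2,4,5,6}:2  {2,4,5,6,7}:10  {3,4,5,6,7}:20
  |U|=6: {0,3,4,5,6,7}:40  {1,2,4,5,6,7}:12  {2,3,4,5,6,7}:30
  start at 0(s): 42
  start at 1(p): 70
sum over floor = 112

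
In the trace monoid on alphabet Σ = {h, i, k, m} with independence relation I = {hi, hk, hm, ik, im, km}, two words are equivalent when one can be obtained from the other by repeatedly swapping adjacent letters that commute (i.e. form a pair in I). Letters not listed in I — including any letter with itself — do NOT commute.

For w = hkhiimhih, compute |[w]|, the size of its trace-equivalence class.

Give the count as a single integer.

2520

piece 0:h — minimal
piece 1:k — minimal
piece 2:h rests on {0:h}
piece 3:i — minimal
piece 4:i rests on {3:i}
piece 5:m — minimal
piece 6:h rests on {2:h}
piece 7:i rests on {4:i}
piece 8:h rests on {6:h}
minimal pieces: {0:h, 1:k, 3:i, 5:m}
ways to finish when only these pieces remain (= sum over removing one remaining piece with nothing left below it):
  1 left: {1}→1  {5}→1  {7}→1  {8}→1
  2 left: {1,5}→2  {1,7}→2  {1,8}→2  {4,7}→1  {5,7}→2  {5,8}→2  {6,8}→1  {7,8}→2
  3 left: {1,4,7}→3  {1,5,7}→6  {1,5,8}→6  {1,6,8}→3  {1,7,8}→6  {2,6,8}→1  {3,4,7}→1  {4,5,7}→3  {4,7,8}→3  {5,6,8}→3  {5,7,8}→6  {6,7,8}→3
  4 left: {0,2,6,8}→1  {1,2,6,8}→4  {1,3,4,7}→4  {1,4,5,7}→12  {1,4,7,8}→12  {1,5,6,8}→12  {1,5,7,8}→24  {1,6,7,8}→12  {2,5,6,8}→4  {2,6,7,8}→4  {3,4,5,7}→4  {3,4,7,8}→4  {4,5,7,8}→12  {4,6,7,8}→6  {5,6,7,8}→12
  5 left: {0,1,2,6,8}→5  {0,2,5,6,8}→5  {0,2,6,7,8}→5  {1,2,5,6,8}→20  {1,2,6,7,8}→20  {1,3,4,5,7}→20  {1,3,4,7,8}→20  {1,4,5,7,8}→60  {1,4,6,7,8}→30  {1,5,6,7,8}→60  {2,4,6,7,8}→10  {2,5,6,7,8}→20  {3,4,5,7,8}→20  {3,4,6,7,8}→10  {4,5,6,7,8}→30
  6 left: {0,1,2,5,6,8}→30  {0,1,2,6,7,8}→30  {0,2,4,6,7,8}→15  {0,2,5,6,7,8}→30  {1,2,4,6,7,8}→60  {1,2,5,6,7,8}→120  {1,3,4,5,7,8}→120  {1,3,4,6,7,8}→60  {1,4,5,6,7,8}→180  {2,3,4,6,7,8}→20  {2,4,5,6,7,8}→60  {3,4,5,6,7,8}→60
  7 left: {0,1,2,4,6,7,8}→105  {0,1,2,5,6,7,8}→210  {0,2,3,4,6,7,8}→35  {0,2,4,5,6,7,8}→105  {1,2,3,4,6,7,8}→140  {1,2,4,5,6,7,8}→420  {1,3,4,5,6,7,8}→420  {2,3,4,5,6,7,8}→140
  placing 0:h first → 1120 extensions
  placing 1:k first → 280 extensions
  placing 3:i first → 840 extensions
  placing 5:m first → 280 extensions
total linear extensions = 2520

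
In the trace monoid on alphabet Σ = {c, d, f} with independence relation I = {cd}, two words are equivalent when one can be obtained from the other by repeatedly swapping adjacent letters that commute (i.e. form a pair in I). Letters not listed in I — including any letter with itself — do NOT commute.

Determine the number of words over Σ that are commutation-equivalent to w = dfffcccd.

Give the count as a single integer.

drop 0:d onto floor
drop 1:f onto {0:d}
drop 2:f onto {1:f}
drop 3:f onto {2:f}
drop 4:c onto {3:f}
drop 5:c onto {4:c}
drop 6:c onto {5:c}
drop 7:d onto {3:f}
ground layer = {0:d}
drop-orders for the pieces not yet dropped (sum over which currently-grounded one goes next):
  1 to go: {6} 1  {7} 1
  2 to go: {5,6} 1  {6,7} 2
  3 to go: {4,5,6} 1  {5,6,7} 3
  4 to go: {4,5,6,7} 4
  5 to go: {3,4,5,6,7} 4
  6 to go: {2,3,4,5,6,7} 4
  if 0:d drops first: 4 orders

4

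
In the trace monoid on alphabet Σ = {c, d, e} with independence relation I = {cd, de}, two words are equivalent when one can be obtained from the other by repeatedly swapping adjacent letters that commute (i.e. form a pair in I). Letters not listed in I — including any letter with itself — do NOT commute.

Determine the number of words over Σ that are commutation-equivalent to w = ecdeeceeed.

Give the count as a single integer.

45

#0=e has no predecessor
#1=c depends on [0:e]
#2=d has no predecessor
#3=e depends on [1:c]
#4=e depends on [3:e]
#5=c depends on [4:e]
#6=e depends on [5:c]
#7=e depends on [6:e]
#8=e depends on [7:e]
#9=d depends on [2:d]
sources: [0:e, 2:d]
N(rest) = Σ N(rest − s) over sources s of rest; N(one piece) = 1:
  size 1 → [8]=1  [9]=1
  size 2 → [2,9]=1  [7,8]=1  [8,9]=2
  size 3 → [2,8,9]=3  [6,7,8]=1  [7,8,9]=3
  size 4 → [2,7,8,9]=6  [5,6,7,8]=1  [6,7,8,9]=4
  size 5 → [2,6,7,8,9]=10  [4,5,6,7,8]=1  [5,6,7,8,9]=5
  size 6 → [2,5,6,7,8,9]=15  [3,4,5,6,7,8]=1  [4,5,6,7,8,9]=6
  size 7 → [1,3,4,5,6,7,8]=1  [2,4,5,6,7,8,9]=21  [3,4,5,6,7,8,9]=7
  size 8 → [0,1,3,4,5,6,7,8]=1  [1,3,4,5,6,7,8,9]=8  [2,3,4,5,6,7,8,9]=28
  first=0(e) contributes 36
  first=2(d) contributes 9
|[w]| = 45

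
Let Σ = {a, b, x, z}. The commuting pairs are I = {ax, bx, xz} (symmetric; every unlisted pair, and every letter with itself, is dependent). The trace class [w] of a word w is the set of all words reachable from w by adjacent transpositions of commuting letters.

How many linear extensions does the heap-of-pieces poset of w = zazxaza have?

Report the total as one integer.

7

drop 0:z onto floor
drop 1:a onto {0:z}
drop 2:z onto {1:a}
drop 3:x onto floor
drop 4:a onto {2:z}
drop 5:z onto {4:a}
drop 6:a onto {5:z}
ground layer = {0:z, 3:x}
drop-orders for the pieces not yet dropped (sum over which currently-grounded one goes next):
  1 to go: {3} 1  {6} 1
  2 to go: {3,6} 2  {5,6} 1
  3 to go: {3,5,6} 3  {4,5,6} 1
  4 to go: {2,4,5,6} 1  {3,4,5,6} 4
  5 to go: {1,2,4,5,6} 1  {2,3,4,5,6} 5
  if 0:z drops first: 6 orders
  if 3:x drops first: 1 orders
heap linearizations: 7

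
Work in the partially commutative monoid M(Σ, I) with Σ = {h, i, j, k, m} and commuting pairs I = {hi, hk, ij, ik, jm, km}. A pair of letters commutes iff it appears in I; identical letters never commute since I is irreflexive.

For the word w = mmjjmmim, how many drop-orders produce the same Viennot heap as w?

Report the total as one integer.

0(m) covers ∅
1(m) covers 0:m
2(j) covers ∅
3(j) covers 2:j
4(m) covers 1:m
5(m) covers 4:m
6(i) covers 5:m
7(m) covers 6:i
floor of heap: 0:m, 2:j
completions by unplaced set U, small U first (add the entries for U minus each lowest piece of U):
  |U|=1: {3}:1  {7}:1
  |U|=2: {2,3}:1  {3,7}:2  {6,7}:1
  |U|=3: {2,3,7}:3  {3,6,7}:3  {5,6,7}:1
  |U|=4: {2,3,6,7}:6  {3,5,6,7}:4  {4,5,6,7}:1
  |U|=5: {1,4,5,6,7}:1  {2,3,5,6,7}:10  {3,4,5,6,7}:5
  |U|=6: {0,1,4,5,6,7}:1  {1,3,4,5,6,7}:6  {2,3,4,5,6,7}:15
  start at 0(m): 21
  start at 2(j): 7
sum over floor = 28

28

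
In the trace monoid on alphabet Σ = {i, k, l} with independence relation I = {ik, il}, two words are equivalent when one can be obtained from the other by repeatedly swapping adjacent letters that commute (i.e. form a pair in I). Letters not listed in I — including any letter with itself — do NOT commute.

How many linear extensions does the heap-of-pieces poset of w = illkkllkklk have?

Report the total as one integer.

11

0(i) covers ∅
1(l) covers ∅
2(l) covers 1:l
3(k) covers 2:l
4(k) covers 3:k
5(l) covers 4:k
6(l) covers 5:l
7(k) covers 6:l
8(k) covers 7:k
9(l) covers 8:k
10(k) covers 9:l
floor of heap: 0:i, 1:l
completions by unplaced set U, small U first (add the entries for U minus each lowest piece of U):
  |U|=1: {0}:1  {10}:1
  |U|=2: {0,10}:2  {9,10}:1
  |U|=3: {0,9,10}:3  {8,9,10}:1
  |U|=4: {0,8,9,10}:4  {7,8,9,10}:1
  |U|=5: {0,7,8,9,10}:5  {6,7,8,9,10}:1
  |U|=6: {0,6,7,8,9,10}:6  {5,6,7,8,9,10}:1
  |U|=7: {0,5,6,7,8,9,10}:7  {4,5,6,7,8,9,10}:1
  |U|=8: {0,4,5,6,7,8,9,10}:8  {3,4,5,6,7,8,9,10}:1
  |U|=9: {0,3,4,5,6,7,8,9,10}:9  {2,3,4,5,6,7,8,9,10}:1
  start at 0(i): 1
  start at 1(l): 10
sum over floor = 11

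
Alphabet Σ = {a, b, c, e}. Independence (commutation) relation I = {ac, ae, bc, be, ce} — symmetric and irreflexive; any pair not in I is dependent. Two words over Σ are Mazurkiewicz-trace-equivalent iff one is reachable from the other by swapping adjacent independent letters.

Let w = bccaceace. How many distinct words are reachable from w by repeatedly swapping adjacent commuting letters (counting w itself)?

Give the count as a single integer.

drop 0:b onto floor
drop 1:c onto floor
drop 2:c onto {1:c}
drop 3:a onto {0:b}
drop 4:c onto {2:c}
drop 5:e onto floor
drop 6:a onto {3:a}
drop 7:c onto {4:c}
drop 8:e onto {5:e}
ground layer = {0:b, 1:c, 5:e}
drop-orders for the pieces not yet dropped (sum over which currently-grounded one goes next):
  1 to go: {6} 1  {7} 1  {8} 1
  2 to go: {3,6} 1  {4,7} 1  {5,8} 1  {6,7} 2  {6,8} 2  {7,8} 2
  3 to go: {0,3,6} 1  {2,4,7} 1  {3,6,7} 3  {3,6,8} 3  {4,6,7} 3  {4,7,8} 3  {5,6,8} 3  {5,7,8} 3  {6,7,8} 6
  4 to go: {0,3,6,7} 4  {0,3,6,8} 4  {1,2,4,7} 1  {2,4,6,7} 4  {2,4,7,8} 4  {3,4,6,7} 6  {3,5,6,8} 6  {3,6,7,8} 12  {4,5,7,8} 6  {4,6,7,8} 12  {5,6,7,8} 12
  5 to go: {0,3,4,6,7} 10  {0,3,5,6,8} 10  {0,3,6,7,8} 20  {1,2,4,6,7} 5  {1,2,4,7,8} 5  {2,3,4,6,7} 10  {2,4,5,7,8} 10  {2,4,6,7,8} 20  {3,4,6,7,8} 30  {3,5,6,7,8} 30  {4,5,6,7,8} 30
  6 to go: {0,2,3,4,6,7} 20  {0,3,4,6,7,8} 60  {0,3,5,6,7,8} 60  {1,2,3,4,6,7} 15  {1,2,4,5,7,8} 15  {1,2,4,6,7,8} 30  {2,3,4,6,7,8} 60  {2,4,5,6,7,8} 60  {3,4,5,6,7,8} 90
  7 to go: {0,1,2,3,4,6,7} 35  {0,2,3,4,6,7,8} 140  {0,3,4,5,6,7,8} 210  {1,2,3,4,6,7,8} 105  {1,2,4,5,6,7,8} 105  {2,3,4,5,6,7,8} 210
  if 0:b drops first: 420 orders
  if 1:c drops first: 560 orders
  if 5:e drops first: 280 orders
heap linearizations: 1260

1260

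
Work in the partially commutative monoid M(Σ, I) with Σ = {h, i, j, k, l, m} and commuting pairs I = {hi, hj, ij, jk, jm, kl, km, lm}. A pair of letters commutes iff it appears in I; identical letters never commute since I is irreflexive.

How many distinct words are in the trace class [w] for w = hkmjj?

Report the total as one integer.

0(h) covers ∅
1(k) covers 0:h
2(m) covers 0:h
3(j) covers ∅
4(j) covers 3:j
floor of heap: 0:h, 3:j
completions by unplaced set U, small U first (add the entries for U minus each lowest piece of U):
  |U|=1: {1}:1  {2}:1  {4}:1
  |U|=2: {1,2}:2  {1,4}:2  {2,4}:2  {3,4}:1
  |U|=3: {0,1,2}:2  {1,2,4}:6  {1,3,4}:3  {2,3,4}:3
  start at 0(h): 12
  start at 3(j): 8
sum over floor = 20

20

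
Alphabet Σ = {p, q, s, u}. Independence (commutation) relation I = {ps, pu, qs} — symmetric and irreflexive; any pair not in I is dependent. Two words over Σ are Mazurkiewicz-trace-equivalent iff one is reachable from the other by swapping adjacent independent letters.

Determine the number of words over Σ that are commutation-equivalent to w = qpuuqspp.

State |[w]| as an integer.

drop 0:q onto floor
drop 1:p onto {0:q}
drop 2:u onto {0:q}
drop 3:u onto {2:u}
drop 4:q onto {1:p, 3:u}
drop 5:s onto {3:u}
drop 6:p onto {4:q}
drop 7:p onto {6:p}
ground layer = {0:q}
drop-orders for the pieces not yet dropped (sum over which currently-grounded one goes next):
  1 to go: {5} 1  {7} 1
  2 to go: {5,7} 2  {6,7} 1
  3 to go: {4,6,7} 1  {5,6,7} 3
  4 to go: {1,4,6,7} 1  {4,5,6,7} 4
  5 to go: {1,4,5,6,7} 5  {3,4,5,6,7} 4
  6 to go: {1,3,4,5,6,7} 9  {2,3,4,5,6,7} 4
  if 0:q drops first: 13 orders

13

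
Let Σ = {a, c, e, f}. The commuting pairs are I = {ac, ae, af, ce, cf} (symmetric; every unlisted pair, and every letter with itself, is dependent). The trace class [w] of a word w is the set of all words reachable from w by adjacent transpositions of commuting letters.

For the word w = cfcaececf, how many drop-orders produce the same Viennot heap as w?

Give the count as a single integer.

piece 0:c — minimal
piece 1:f — minimal
piece 2:c rests on {0:c}
piece 3:a — minimal
piece 4:e rests on {1:f}
piece 5:c rests on {2:c}
piece 6:e rests on {4:e}
piece 7:c rests on {5:c}
piece 8:f rests on {6:e}
minimal pieces: {0:c, 1:f, 3:a}
ways to finish when only these pieces remain (= sum over removing one remaining piece with nothing left below it):
  1 left: {3}→1  {7}→1  {8}→1
  2 left: {3,7}→2  {3,8}→2  {5,7}→1  {6,8}→1  {7,8}→2
  3 left: {2,5,7}→1  {3,5,7}→3  {3,6,8}→3  {3,7,8}→6  {4,6,8}→1  {5,7,8}→3  {6,7,8}→3
  4 left: {0,2,5,7}→1  {1,4,6,8}→1  {2,3,5,7}→4  {2,5,7,8}→4  {3,4,6,8}→4  {3,5,7,8}→12  {3,6,7,8}→12  {4,6,7,8}→4  {5,6,7,8}→6
  5 left: {0,2,3,5,7}→5  {0,2,5,7,8}→5  {1,3,4,6,8}→5  {1,4,6,7,8}→5  {2,3,5,7,8}→20  {2,5,6,7,8}→10  {3,4,6,7,8}→20  {3,5,6,7,8}→30  {4,5,6,7,8}→10
  6 left: {0,2,3,5,7,8}→30  {0,2,5,6,7,8}→15  {1,3,4,6,7,8}→30  {1,4,5,6,7,8}→15  {2,3,5,6,7,8}→60  {2,4,5,6,7,8}→20  {3,4,5,6,7,8}→60
  7 left: {0,2,3,5,6,7,8}→105  {0,2,4,5,6,7,8}→35  {1,2,4,5,6,7,8}→35  {1,3,4,5,6,7,8}→105  {2,3,4,5,6,7,8}→140
  placing 0:c first → 280 extensions
  placing 1:f first → 280 extensions
  placing 3:a first → 70 extensions
total linear extensions = 630

630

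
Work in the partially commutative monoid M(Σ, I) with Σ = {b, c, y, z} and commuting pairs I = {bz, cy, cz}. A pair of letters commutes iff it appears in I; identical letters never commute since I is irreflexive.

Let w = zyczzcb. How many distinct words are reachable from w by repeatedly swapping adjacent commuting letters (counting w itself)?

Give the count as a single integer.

#0=z has no predecessor
#1=y depends on [0:z]
#2=c has no predecessor
#3=z depends on [1:y]
#4=z depends on [3:z]
#5=c depends on [2:c]
#6=b depends on [1:y, 5:c]
sources: [0:z, 2:c]
N(rest) = Σ N(rest − s) over sources s of rest; N(one piece) = 1:
  size 1 → [4]=1  [6]=1
  size 2 → [3,4]=1  [4,6]=2  [5,6]=1
  size 3 → [2,5,6]=1  [3,4,6]=3  [4,5,6]=3
  size 4 → [1,3,4,6]=3  [2,4,5,6]=4  [3,4,5,6]=6
  size 5 → [0,1,3,4,6]=3  [1,3,4,5,6]=9  [2,3,4,5,6]=10
  first=0(z) contributes 19
  first=2(c) contributes 12
|[w]| = 31

31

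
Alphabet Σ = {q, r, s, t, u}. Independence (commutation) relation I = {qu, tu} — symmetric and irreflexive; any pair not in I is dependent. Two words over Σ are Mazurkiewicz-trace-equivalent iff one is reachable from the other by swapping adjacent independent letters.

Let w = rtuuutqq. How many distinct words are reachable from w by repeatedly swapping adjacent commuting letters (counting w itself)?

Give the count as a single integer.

#0=r has no predecessor
#1=t depends on [0:r]
#2=u depends on [0:r]
#3=u depends on [2:u]
#4=u depends on [3:u]
#5=t depends on [1:t]
#6=q depends on [5:t]
#7=q depends on [6:q]
sources: [0:r]
N(rest) = Σ N(rest − s) over sources s of rest; N(one piece) = 1:
  size 1 → [4]=1  [7]=1
  size 2 → [3,4]=1  [4,7]=2  [6,7]=1
  size 3 → [2,3,4]=1  [3,4,7]=3  [4,6,7]=3  [5,6,7]=1
  size 4 → [1,5,6,7]=1  [2,3,4,7]=4  [3,4,6,7]=6  [4,5,6,7]=4
  size 5 → [1,4,5,6,7]=5  [2,3,4,6,7]=10  [3,4,5,6,7]=10
  size 6 → [1,3,4,5,6,7]=15  [2,3,4,5,6,7]=20
  first=0(r) contributes 35

35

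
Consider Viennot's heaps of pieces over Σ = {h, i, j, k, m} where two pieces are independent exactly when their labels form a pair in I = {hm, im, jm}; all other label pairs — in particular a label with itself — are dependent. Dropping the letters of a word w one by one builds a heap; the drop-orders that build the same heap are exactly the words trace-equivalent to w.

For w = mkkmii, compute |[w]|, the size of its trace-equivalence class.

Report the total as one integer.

3

#0=m has no predecessor
#1=k depends on [0:m]
#2=k depends on [1:k]
#3=m depends on [2:k]
#4=i depends on [2:k]
#5=i depends on [4:i]
sources: [0:m]
N(rest) = Σ N(rest − s) over sources s of rest; N(one piece) = 1:
  size 1 → [3]=1  [5]=1
  size 2 → [3,5]=2  [4,5]=1
  size 3 → [3,4,5]=3
  size 4 → [2,3,4,5]=3
  first=0(m) contributes 3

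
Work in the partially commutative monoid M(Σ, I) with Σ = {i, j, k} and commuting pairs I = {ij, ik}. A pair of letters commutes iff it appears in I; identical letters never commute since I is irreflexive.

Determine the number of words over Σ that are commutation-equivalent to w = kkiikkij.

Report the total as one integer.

0(k) covers ∅
1(k) covers 0:k
2(i) covers ∅
3(i) covers 2:i
4(k) covers 1:k
5(k) covers 4:k
6(i) covers 3:i
7(j) covers 5:k
floor of heap: 0:k, 2:i
completions by unplaced set U, small U first (add the entries for U minus each lowest piece of U):
  |U|=1: {6}:1  {7}:1
  |U|=2: {3,6}:1  {5,7}:1  {6,7}:2
  |U|=3: {2,3,6}:1  {3,6,7}:3  {4,5,7}:1  {5,6,7}:3
  |U|=4: {1,4,5,7}:1  {2,3,6,7}:4  {3,5,6,7}:6  {4,5,6,7}:4
  |U|=5: {0,1,4,5,7}:1  {1,4,5,6,7}:5  {2,3,5,6,7}:10  {3,4,5,6,7}:10
  |U|=6: {0,1,4,5,6,7}:6  {1,3,4,5,6,7}:15  {2,3,4,5,6,7}:20
  start at 0(k): 35
  start at 2(i): 21
sum over floor = 56

56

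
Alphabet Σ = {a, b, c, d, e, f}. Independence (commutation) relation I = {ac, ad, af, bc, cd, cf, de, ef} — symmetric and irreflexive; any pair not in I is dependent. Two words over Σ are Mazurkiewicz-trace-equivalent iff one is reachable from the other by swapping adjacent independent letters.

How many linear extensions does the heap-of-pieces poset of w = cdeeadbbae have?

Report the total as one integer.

0(c) covers ∅
1(d) covers ∅
2(e) covers 0:c
3(e) covers 2:e
4(a) covers 3:e
5(d) covers 1:d
6(b) covers 4:a, 5:d
7(b) covers 6:b
8(a) covers 7:b
9(e) covers 8:a
floor of heap: 0:c, 1:d
completions by unplaced set U, small U first (add the entries for U minus each lowest piece of U):
  |U|=1: {9}:1
  |U|=2: {8,9}:1
  |U|=3: {7,8,9}:1
  |U|=4: {6,7,8,9}:1
  |U|=5: {4,6,7,8,9}:1  {5,6,7,8,9}:1
  |U|=6: {1,5,6,7,8,9}:1  {3,4,6,7,8,9}:1  {4,5,6,7,8,9}:2
  |U|=7: {1,4,5,6,7,8,9}:3  {2,3,4,6,7,8,9}:1  {3,4,5,6,7,8,9}:3
  |U|=8: {0,2,3,4,6,7,8,9}:1  {1,3,4,5,6,7,8,9}:6  {2,3,4,5,6,7,8,9}:4
  start at 0(c): 10
  start at 1(d): 5
sum over floor = 15

15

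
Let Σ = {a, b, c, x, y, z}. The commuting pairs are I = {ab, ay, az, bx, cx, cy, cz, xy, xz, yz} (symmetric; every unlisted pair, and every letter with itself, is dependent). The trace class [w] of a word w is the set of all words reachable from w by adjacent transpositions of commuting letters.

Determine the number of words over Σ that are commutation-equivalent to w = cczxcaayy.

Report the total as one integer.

#0=c has no predecessor
#1=c depends on [0:c]
#2=z has no predecessor
#3=x has no predecessor
#4=c depends on [1:c]
#5=a depends on [3:x, 4:c]
#6=a depends on [5:a]
#7=y has no predecessor
#8=y depends on [7:y]
sources: [0:c, 2:z, 3:x, 7:y]
N(rest) = Σ N(rest − s) over sources s of rest; N(one piece) = 1:
  size 1 → [2]=1  [6]=1  [8]=1
  size 2 → [2,6]=2  [2,8]=2  [5,6]=1  [6,8]=2  [7,8]=1
  size 3 → [2,5,6]=3  [2,6,8]=6  [2,7,8]=3  [3,5,6]=1  [4,5,6]=1  [5,6,8]=3  [6,7,8]=3
  size 4 → [1,4,5,6]=1  [2,3,5,6]=4  [2,4,5,6]=4  [2,5,6,8]=12  [2,6,7,8]=12  [3,4,5,6]=2  [3,5,6,8]=4  [4,5,6,8]=4  [5,6,7,8]=6
  size 5 → [0,1,4,5,6]=1  [1,2,4,5,6]=5  [1,3,4,5,6]=3  [1,4,5,6,8]=5  [2,3,4,5,6]=10  [2,3,5,6,8]=20  [2,4,5,6,8]=20  [2,5,6,7,8]=30  [3,4,5,6,8]=10  [3,5,6,7,8]=10  [4,5,6,7,8]=10
  size 6 → [0,1,2,4,5,6]=6  [0,1,3,4,5,6]=4  [0,1,4,5,6,8]=6  [1,2,3,4,5,6]=18  [1,2,4,5,6,8]=30  [1,3,4,5,6,8]=18  [1,4,5,6,7,8]=15  [2,3,4,5,6,8]=60  [2,3,5,6,7,8]=60  [2,4,5,6,7,8]=60  [3,4,5,6,7,8]=30
  size 7 → [0,1,2,3,4,5,6]=28  [0,1,2,4,5,6,8]=42  [0,1,3,4,5,6,8]=28  [0,1,4,5,6,7,8]=21  [1,2,3,4,5,6,8]=126  [1,2,4,5,6,7,8]=105  [1,3,4,5,6,7,8]=63  [2,3,4,5,6,7,8]=210
  first=0(c) contributes 504
  first=2(z) contributes 112
  first=3(x) contributes 168
  first=7(y) contributes 224
|[w]| = 1008

1008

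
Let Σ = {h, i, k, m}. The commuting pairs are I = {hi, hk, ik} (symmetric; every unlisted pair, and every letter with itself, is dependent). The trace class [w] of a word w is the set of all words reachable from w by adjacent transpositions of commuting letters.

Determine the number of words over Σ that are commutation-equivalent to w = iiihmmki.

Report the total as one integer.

0(i) covers ∅
1(i) covers 0:i
2(i) covers 1:i
3(h) covers ∅
4(m) covers 2:i, 3:h
5(m) covers 4:m
6(k) covers 5:m
7(i) covers 5:m
floor of heap: 0:i, 3:h
completions by unplaced set U, small U first (add the entries for U minus each lowest piece of U):
  |U|=1: {6}:1  {7}:1
  |U|=2: {6,7}:2
  |U|=3: {5,6,7}:2
  |U|=4: {4,5,6,7}:2
  |U|=5: {2,4,5,6,7}:2  {3,4,5,6,7}:2
  |U|=6: {1,2,4,5,6,7}:2  {2,3,4,5,6,7}:4
  start at 0(i): 6
  start at 3(h): 2
sum over floor = 8

8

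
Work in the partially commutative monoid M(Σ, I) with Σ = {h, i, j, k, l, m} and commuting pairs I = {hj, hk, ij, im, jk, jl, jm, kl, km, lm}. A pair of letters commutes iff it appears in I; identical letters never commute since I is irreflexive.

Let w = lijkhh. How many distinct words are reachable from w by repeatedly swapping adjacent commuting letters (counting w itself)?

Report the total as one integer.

drop 0:l onto floor
drop 1:i onto {0:l}
drop 2:j onto floor
drop 3:k onto {1:i}
drop 4:h onto {1:i}
drop 5:h onto {4:h}
ground layer = {0:l, 2:j}
drop-orders for the pieces not yet dropped (sum over which currently-grounded one goes next):
  1 to go: {2} 1  {3} 1  {5} 1
  2 to go: {2,3} 2  {2,5} 2  {3,5} 2  {4,5} 1
  3 to go: {2,3,5} 6  {2,4,5} 3  {3,4,5} 3
  4 to go: {1,3,4,5} 3  {2,3,4,5} 12
  if 0:l drops first: 15 orders
  if 2:j drops first: 3 orders
heap linearizations: 18

18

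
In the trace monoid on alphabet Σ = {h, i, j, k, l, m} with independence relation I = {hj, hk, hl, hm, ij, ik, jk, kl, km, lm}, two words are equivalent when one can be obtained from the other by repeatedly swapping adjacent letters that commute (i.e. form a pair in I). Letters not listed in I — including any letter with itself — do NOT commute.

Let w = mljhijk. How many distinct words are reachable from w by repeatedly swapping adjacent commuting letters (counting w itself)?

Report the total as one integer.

piece 0:m — minimal
piece 1:l — minimal
piece 2:j rests on {0:m, 1:l}
piece 3:h — minimal
piece 4:i rests on {0:m, 1:l, 3:h}
piece 5:j rests on {2:j}
piece 6:k — minimal
minimal pieces: {0:m, 1:l, 3:h, 6:k}
ways to finish when only these pieces remain (= sum over removing one remaining piece with nothing left below it):
  1 left: {4}→1  {5}→1  {6}→1
  2 left: {2,5}→1  {3,4}→1  {4,5}→2  {4,6}→2  {5,6}→2
  3 left: {2,4,5}→3  {2,5,6}→3  {3,4,5}→3  {3,4,6}→3  {4,5,6}→6
  4 left: {0,2,4,5}→3  {1,2,4,5}→3  {2,3,4,5}→6  {2,4,5,6}→12  {3,4,5,6}→12
  5 left: {0,1,2,4,5}→6  {0,2,3,4,5}→9  {0,2,4,5,6}→15  {1,2,3,4,5}→9  {1,2,4,5,6}→15  {2,3,4,5,6}→30
  placing 0:m first → 54 extensions
  placing 1:l first → 54 extensions
  placing 3:h first → 36 extensions
  placing 6:k first → 24 extensions
total linear extensions = 168

168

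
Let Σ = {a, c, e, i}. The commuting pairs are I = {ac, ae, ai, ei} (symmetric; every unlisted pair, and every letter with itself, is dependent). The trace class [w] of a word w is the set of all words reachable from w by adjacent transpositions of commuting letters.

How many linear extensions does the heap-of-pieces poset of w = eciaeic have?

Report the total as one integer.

21

piece 0:e — minimal
piece 1:c rests on {0:e}
piece 2:i rests on {1:c}
piece 3:a — minimal
piece 4:e rests on {1:c}
piece 5:i rests on {2:i}
piece 6:c rests on {4:e, 5:i}
minimal pieces: {0:e, 3:a}
ways to finish when only these pieces remain (= sum over removing one remaining piece with nothing left below it):
  1 left: {3}→1  {6}→1
  2 left: {3,6}→2  {4,6}→1  {5,6}→1
  3 left: {2,5,6}→1  {3,4,6}→3  {3,5,6}→3  {4,5,6}→2
  4 left: {2,3,5,6}→4  {2,4,5,6}→3  {3,4,5,6}→8
  5 left: {1,2,4,5,6}→3  {2,3,4,5,6}→15
  placing 0:e first → 18 extensions
  placing 3:a first → 3 extensions
total linear extensions = 21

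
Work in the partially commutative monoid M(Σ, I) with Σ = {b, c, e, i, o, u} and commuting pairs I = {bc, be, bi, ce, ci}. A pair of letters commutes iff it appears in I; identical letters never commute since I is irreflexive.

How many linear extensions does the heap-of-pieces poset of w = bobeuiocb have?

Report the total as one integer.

drop 0:b onto floor
drop 1:o onto {0:b}
drop 2:b onto {1:o}
drop 3:e onto {1:o}
drop 4:u onto {2:b, 3:e}
drop 5:i onto {4:u}
drop 6:o onto {5:i}
drop 7:c onto {6:o}
drop 8:b onto {6:o}
ground layer = {0:b}
drop-orders for the pieces not yet dropped (sum over which currently-grounded one goes next):
  1 to go: {7} 1  {8} 1
  2 to go: {7,8} 2
  3 to go: {6,7,8} 2
  4 to go: {5,6,7,8} 2
  5 to go: {4,5,6,7,8} 2
  6 to go: {2,4,5,6,7,8} 2  {3,4,5,6,7,8} 2
  7 to go: {2,3,4,5,6,7,8} 4
  if 0:b drops first: 4 orders

4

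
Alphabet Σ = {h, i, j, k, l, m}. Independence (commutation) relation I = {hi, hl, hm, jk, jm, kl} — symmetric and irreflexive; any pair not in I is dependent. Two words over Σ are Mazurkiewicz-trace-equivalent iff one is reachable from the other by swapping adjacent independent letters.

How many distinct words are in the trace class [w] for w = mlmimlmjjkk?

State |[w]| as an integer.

drop 0:m onto floor
drop 1:l onto {0:m}
drop 2:m onto {1:l}
drop 3:i onto {2:m}
drop 4:m onto {3:i}
drop 5:l onto {4:m}
drop 6:m onto {5:l}
drop 7:j onto {5:l}
drop 8:j onto {7:j}
drop 9:k onto {6:m}
drop 10:k onto {9:k}
ground layer = {0:m}
drop-orders for the pieces not yet dropped (sum over which currently-grounded one goes next):
  1 to go: {8} 1  {10} 1
  2 to go: {7,8} 1  {8,10} 2  {9,10} 1
  3 to go: {6,9,10} 1  {7,8,10} 3  {8,9,10} 3
  4 to go: {6,8,9,10} 4  {7,8,9,10} 6
  5 to go: {6,7,8,9,10} 10
  6 to go: {5,6,7,8,9,10} 10
  7 to go: {4,5,6,7,8,9,10} 10
  8 to go: {3,4,5,6,7,8,9,10} 10
  9 to go: {2,3,4,5,6,7,8,9,10} 10
  if 0:m drops first: 10 orders

10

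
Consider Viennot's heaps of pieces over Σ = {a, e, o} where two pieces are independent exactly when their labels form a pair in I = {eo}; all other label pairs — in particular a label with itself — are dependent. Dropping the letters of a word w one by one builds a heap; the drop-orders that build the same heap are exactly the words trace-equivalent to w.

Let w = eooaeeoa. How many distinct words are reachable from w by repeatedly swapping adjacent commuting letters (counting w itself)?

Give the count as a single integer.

piece 0:e — minimal
piece 1:o — minimal
piece 2:o rests on {1:o}
piece 3:a rests on {0:e, 2:o}
piece 4:e rests on {3:a}
piece 5:e rests on {4:e}
piece 6:o rests on {3:a}
piece 7:a rests on {5:e, 6:o}
minimal pieces: {0:e, 1:o}
ways to finish when only these pieces remain (= sum over removing one remaining piece with nothing left below it):
  1 left: {7}→1
  2 left: {5,7}→1  {6,7}→1
  3 left: {4,5,7}→1  {5,6,7}→2
  4 left: {4,5,6,7}→3
  5 left: {3,4,5,6,7}→3
  6 left: {0,3,4,5,6,7}→3  {2,3,4,5,6,7}→3
  placing 0:e first → 3 extensions
  placing 1:o first → 6 extensions
total linear extensions = 9

9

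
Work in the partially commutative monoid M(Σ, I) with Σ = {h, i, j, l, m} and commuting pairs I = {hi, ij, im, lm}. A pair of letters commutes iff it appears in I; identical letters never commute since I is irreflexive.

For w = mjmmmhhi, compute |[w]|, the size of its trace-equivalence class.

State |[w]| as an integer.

8

#0=m has no predecessor
#1=j depends on [0:m]
#2=m depends on [1:j]
#3=m depends on [2:m]
#4=m depends on [3:m]
#5=h depends on [4:m]
#6=h depends on [5:h]
#7=i has no predecessor
sources: [0:m, 7:i]
N(rest) = Σ N(rest − s) over sources s of rest; N(one piece) = 1:
  size 1 → [6]=1  [7]=1
  size 2 → [5,6]=1  [6,7]=2
  size 3 → [4,5,6]=1  [5,6,7]=3
  size 4 → [3,4,5,6]=1  [4,5,6,7]=4
  size 5 → [2,3,4,5,6]=1  [3,4,5,6,7]=5
  size 6 → [1,2,3,4,5,6]=1  [2,3,4,5,6,7]=6
  first=0(m) contributes 7
  first=7(i) contributes 1
|[w]| = 8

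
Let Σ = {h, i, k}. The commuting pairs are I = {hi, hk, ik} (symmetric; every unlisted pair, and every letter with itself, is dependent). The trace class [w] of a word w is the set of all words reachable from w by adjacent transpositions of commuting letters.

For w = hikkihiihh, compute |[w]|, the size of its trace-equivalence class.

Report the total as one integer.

3150

#0=h has no predecessor
#1=i has no predecessor
#2=k has no predecessor
#3=k depends on [2:k]
#4=i depends on [1:i]
#5=h depends on [0:h]
#6=i depends on [4:i]
#7=i depends on [6:i]
#8=h depends on [5:h]
#9=h depends on [8:h]
sources: [0:h, 1:i, 2:k]
N(rest) = Σ N(rest − s) over sources s of rest; N(one piece) = 1:
  size 1 → [3]=1  [7]=1  [9]=1
  size 2 → [2,3]=1  [3,7]=2  [3,9]=2  [6,7]=1  [7,9]=2  [8,9]=1
  size 3 → [2,3,7]=3  [2,3,9]=3  [3,6,7]=3  [3,7,9]=6  [3,8,9]=3  [4,6,7]=1  [5,8,9]=1  [6,7,9]=3  [7,8,9]=3
  size 4 → [0,5,8,9]=1  [1,4,6,7]=1  [2,3,6,7]=6  [2,3,7,9]=12  [2,3,8,9]=6  [3,4,6,7]=4  [3,5,8,9]=4  [3,6,7,9]=12  [3,7,8,9]=12  [4,6,7,9]=4  [5,7,8,9]=4  [6,7,8,9]=6
  size 5 → [0,3,5,8,9]=5  [0,5,7,8,9]=5  [1,3,4,6,7]=5  [1,4,6,7,9]=5  [2,3,4,6,7]=10  [2,3,5,8,9]=10  [2,3,6,7,9]=30  [2,3,7,8,9]=30  [3,4,6,7,9]=20  [3,5,7,8,9]=20  [3,6,7,8,9]=30  [4,6,7,8,9]=10  [5,6,7,8,9]=10
  size 6 → [0,2,3,5,8,9]=15  [0,3,5,7,8,9]=30  [0,5,6,7,8,9]=15  [1,2,3,4,6,7]=15  [1,3,4,6,7,9]=30  [1,4,6,7,8,9]=15  [2,3,4,6,7,9]=60  [2,3,5,7,8,9]=60  [2,3,6,7,8,9]=90  [3,4,6,7,8,9]=60  [3,5,6,7,8,9]=60  [4,5,6,7,8,9]=20
  size 7 → [0,2,3,5,7,8,9]=105  [0,3,5,6,7,8,9]=105  [0,4,5,6,7,8,9]=35  [1,2,3,4,6,7,9]=105  [1,3,4,6,7,8,9]=105  [1,4,5,6,7,8,9]=35  [2,3,4,6,7,8,9]=210  [2,3,5,6,7,8,9]=210  [3,4,5,6,7,8,9]=140
  size 8 → [0,1,4,5,6,7,8,9]=70  [0,2,3,5,6,7,8,9]=420  [0,3,4,5,6,7,8,9]=280  [1,2,3,4,6,7,8,9]=420  [1,3,4,5,6,7,8,9]=280  [2,3,4,5,6,7,8,9]=560
  first=0(h) contributes 1260
  first=1(i) contributes 1260
  first=2(k) contributes 630
|[w]| = 3150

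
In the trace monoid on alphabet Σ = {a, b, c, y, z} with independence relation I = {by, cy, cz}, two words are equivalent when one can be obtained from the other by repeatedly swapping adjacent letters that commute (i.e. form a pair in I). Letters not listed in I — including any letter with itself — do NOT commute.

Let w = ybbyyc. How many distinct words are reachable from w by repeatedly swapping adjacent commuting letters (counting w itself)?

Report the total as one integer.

0(y) covers ∅
1(b) covers ∅
2(b) covers 1:b
3(y) covers 0:y
4(y) covers 3:y
5(c) covers 2:b
floor of heap: 0:y, 1:b
completions by unplaced set U, small U first (add the entries for U minus each lowest piece of U):
  |U|=1: {4}:1  {5}:1
  |U|=2: {2,5}:1  {3,4}:1  {4,5}:2
  |U|=3: {0,3,4}:1  {1,2,5}:1  {2,4,5}:3  {3,4,5}:3
  |U|=4: {0,3,4,5}:4  {1,2,4,5}:4  {2,3,4,5}:6
  start at 0(y): 10
  start at 1(b): 10
sum over floor = 20

20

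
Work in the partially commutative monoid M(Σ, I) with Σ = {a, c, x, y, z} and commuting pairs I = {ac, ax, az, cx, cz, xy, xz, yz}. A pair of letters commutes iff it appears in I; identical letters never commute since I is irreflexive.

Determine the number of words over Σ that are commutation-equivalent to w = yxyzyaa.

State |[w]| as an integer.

42

0(y) covers ∅
1(x) covers ∅
2(y) covers 0:y
3(z) covers ∅
4(y) covers 2:y
5(a) covers 4:y
6(a) covers 5:a
floor of heap: 0:y, 1:x, 3:z
completions by unplaced set U, small U first (add the entries for U minus each lowest piece of U):
  |U|=1: {1}:1  {3}:1  {6}:1
  |U|=2: {1,3}:2  {1,6}:2  {3,6}:2  {5,6}:1
  |U|=3: {1,3,6}:6  {1,5,6}:3  {3,5,6}:3  {4,5,6}:1
  |U|=4: {1,3,5,6}:12  {1,4,5,6}:4  {2,4,5,6}:1  {3,4,5,6}:4
  |U|=5: {0,2,4,5,6}:1  {1,2,4,5,6}:5  {1,3,4,5,6}:20  {2,3,4,5,6}:5
  start at 0(y): 30
  start at 1(x): 6
  start at 3(z): 6
sum over floor = 42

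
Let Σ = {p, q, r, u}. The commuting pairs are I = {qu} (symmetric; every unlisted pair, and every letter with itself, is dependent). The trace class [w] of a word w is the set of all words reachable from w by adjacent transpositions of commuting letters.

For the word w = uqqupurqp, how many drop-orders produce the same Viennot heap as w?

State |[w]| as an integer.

0(u) covers ∅
1(q) covers ∅
2(q) covers 1:q
3(u) covers 0:u
4(p) covers 2:q, 3:u
5(u) covers 4:p
6(r) covers 5:u
7(q) covers 6:r
8(p) covers 7:q
floor of heap: 0:u, 1:q
completions by unplaced set U, small U first (add the entries for U minus each lowest piece of U):
  |U|=1: {8}:1
  |U|=2: {7,8}:1
  |U|=3: {6,7,8}:1
  |U|=4: {5,6,7,8}:1
  |U|=5: {4,5,6,7,8}:1
  |U|=6: {2,4,5,6,7,8}:1  {3,4,5,6,7,8}:1
  |U|=7: {0,3,4,5,6,7,8}:1  {1,2,4,5,6,7,8}:1  {2,3,4,5,6,7,8}:2
  start at 0(u): 3
  start at 1(q): 3
sum over floor = 6

6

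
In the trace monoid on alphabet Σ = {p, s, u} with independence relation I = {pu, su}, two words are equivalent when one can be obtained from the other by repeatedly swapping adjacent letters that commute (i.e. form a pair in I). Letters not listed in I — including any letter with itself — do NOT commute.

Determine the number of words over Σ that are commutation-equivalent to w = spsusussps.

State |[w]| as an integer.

drop 0:s onto floor
drop 1:p onto {0:s}
drop 2:s onto {1:p}
drop 3:u onto floor
drop 4:s onto {2:s}
drop 5:u onto {3:u}
drop 6:s onto {4:s}
drop 7:s onto {6:s}
drop 8:p onto {7:s}
drop 9:s onto {8:p}
ground layer = {0:s, 3:u}
drop-orders for the pieces not yet dropped (sum over which currently-grounded one goes next):
  1 to go: {5} 1  {9} 1
  2 to go: {3,5} 1  {5,9} 2  {8,9} 1
  3 to go: {3,5,9} 3  {5,8,9} 3  {7,8,9} 1
  4 to go: {3,5,8,9} 6  {5,7,8,9} 4  {6,7,8,9} 1
  5 to go: {3,5,7,8,9} 10  {4,6,7,8,9} 1  {5,6,7,8,9} 5
  6 to go: {2,4,6,7,8,9} 1  {3,5,6,7,8,9} 15  {4,5,6,7,8,9} 6
  7 to go: {1,2,4,6,7,8,9} 1  {2,4,5,6,7,8,9} 7  {3,4,5,6,7,8,9} 21
  8 to go: {0,1,2,4,6,7,8,9} 1  {1,2,4,5,6,7,8,9} 8  {2,3,4,5,6,7,8,9} 28
  if 0:s drops first: 36 orders
  if 3:u drops first: 9 orders
heap linearizations: 45

45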